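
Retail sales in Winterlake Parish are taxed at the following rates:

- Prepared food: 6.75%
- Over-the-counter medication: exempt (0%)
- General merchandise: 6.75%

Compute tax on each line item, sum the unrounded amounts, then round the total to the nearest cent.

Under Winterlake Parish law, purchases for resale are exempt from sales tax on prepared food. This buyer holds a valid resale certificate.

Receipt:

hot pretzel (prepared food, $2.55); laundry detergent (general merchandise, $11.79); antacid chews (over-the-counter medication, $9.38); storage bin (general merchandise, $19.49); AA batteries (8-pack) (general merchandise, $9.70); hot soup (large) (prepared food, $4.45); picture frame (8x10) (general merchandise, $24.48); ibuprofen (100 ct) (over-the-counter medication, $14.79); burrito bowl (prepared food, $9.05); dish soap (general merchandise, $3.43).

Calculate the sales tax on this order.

Hot pretzel $2.55: prepared food, buyer-exempt → 0% → $0.00
Laundry detergent $11.79: general merchandise → 6.75% → $0.795825
Antacid chews $9.38: over-the-counter medication → 0% → $0.00
Storage bin $19.49: general merchandise → 6.75% → $1.315575
AA batteries (8-pack) $9.70: general merchandise → 6.75% → $0.65475
Hot soup (large) $4.45: prepared food, buyer-exempt → 0% → $0.00
Picture frame (8x10) $24.48: general merchandise → 6.75% → $1.6524
Ibuprofen (100 ct) $14.79: over-the-counter medication → 0% → $0.00
Burrito bowl $9.05: prepared food, buyer-exempt → 0% → $0.00
Dish soap $3.43: general merchandise → 6.75% → $0.231525
Unrounded tax sum = $4.650075 → $4.65

$4.65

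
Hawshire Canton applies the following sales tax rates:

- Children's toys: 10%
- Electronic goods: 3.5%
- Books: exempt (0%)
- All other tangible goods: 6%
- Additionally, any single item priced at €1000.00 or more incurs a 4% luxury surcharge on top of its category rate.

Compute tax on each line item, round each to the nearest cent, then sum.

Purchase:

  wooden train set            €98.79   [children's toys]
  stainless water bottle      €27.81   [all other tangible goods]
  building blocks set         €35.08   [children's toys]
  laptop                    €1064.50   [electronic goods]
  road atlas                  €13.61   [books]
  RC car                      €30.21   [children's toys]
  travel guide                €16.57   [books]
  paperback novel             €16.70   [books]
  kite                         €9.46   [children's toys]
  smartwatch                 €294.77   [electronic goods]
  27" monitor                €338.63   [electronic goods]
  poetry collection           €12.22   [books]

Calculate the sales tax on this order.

€121.04

Wooden train set €98.79: children's toys → 10% → €9.88
Stainless water bottle €27.81: all other tangible goods → 6% → €1.67
Building blocks set €35.08: children's toys → 10% → €3.51
Laptop €1064.50: electronic goods → 3.5% + 4% surcharge = 7.5% → €79.84
Road atlas €13.61: books → 0% → €0.00
RC car €30.21: children's toys → 10% → €3.02
Travel guide €16.57: books → 0% → €0.00
Paperback novel €16.70: books → 0% → €0.00
Kite €9.46: children's toys → 10% → €0.95
Smartwatch €294.77: electronic goods → 3.5% → €10.32
27" monitor €338.63: electronic goods → 3.5% → €11.85
Poetry collection €12.22: books → 0% → €0.00
Total tax = €9.88 + €1.67 + €3.51 + €79.84 + €3.02 + €0.95 + €10.32 + €11.85 = €121.04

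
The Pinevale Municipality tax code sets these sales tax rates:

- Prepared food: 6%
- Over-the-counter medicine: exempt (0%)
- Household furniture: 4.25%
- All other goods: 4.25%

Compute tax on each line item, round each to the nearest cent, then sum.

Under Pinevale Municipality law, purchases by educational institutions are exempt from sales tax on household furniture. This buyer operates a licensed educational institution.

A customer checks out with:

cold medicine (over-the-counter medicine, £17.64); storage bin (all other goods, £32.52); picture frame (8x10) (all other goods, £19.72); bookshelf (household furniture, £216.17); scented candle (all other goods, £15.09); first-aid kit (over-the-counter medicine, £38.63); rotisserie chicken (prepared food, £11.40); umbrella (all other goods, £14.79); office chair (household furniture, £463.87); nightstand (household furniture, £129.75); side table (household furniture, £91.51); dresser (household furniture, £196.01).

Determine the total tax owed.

£4.17

Cold medicine £17.64: over-the-counter medicine → 0% → £0.00
Storage bin £32.52: all other goods → 4.25% → £1.38
Picture frame (8x10) £19.72: all other goods → 4.25% → £0.84
Bookshelf £216.17: household furniture, buyer-exempt → 0% → £0.00
Scented candle £15.09: all other goods → 4.25% → £0.64
First-aid kit £38.63: over-the-counter medicine → 0% → £0.00
Rotisserie chicken £11.40: prepared food → 6% → £0.68
Umbrella £14.79: all other goods → 4.25% → £0.63
Office chair £463.87: household furniture, buyer-exempt → 0% → £0.00
Nightstand £129.75: household furniture, buyer-exempt → 0% → £0.00
Side table £91.51: household furniture, buyer-exempt → 0% → £0.00
Dresser £196.01: household furniture, buyer-exempt → 0% → £0.00
Total tax = £1.38 + £0.84 + £0.64 + £0.68 + £0.63 = £4.17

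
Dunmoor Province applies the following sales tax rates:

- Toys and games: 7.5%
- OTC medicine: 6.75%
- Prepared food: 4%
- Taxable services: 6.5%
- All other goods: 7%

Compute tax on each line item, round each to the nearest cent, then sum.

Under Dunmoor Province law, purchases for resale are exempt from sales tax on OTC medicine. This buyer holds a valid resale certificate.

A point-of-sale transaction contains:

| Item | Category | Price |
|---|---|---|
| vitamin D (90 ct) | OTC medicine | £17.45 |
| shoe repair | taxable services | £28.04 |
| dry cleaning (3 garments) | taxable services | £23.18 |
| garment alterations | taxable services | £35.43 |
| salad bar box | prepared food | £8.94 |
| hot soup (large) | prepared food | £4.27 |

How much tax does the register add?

£6.16

Vitamin D (90 ct) £17.45: OTC medicine, buyer-exempt → 0% → £0.00
Shoe repair £28.04: taxable services → 6.5% → £1.82
Dry cleaning (3 garments) £23.18: taxable services → 6.5% → £1.51
Garment alterations £35.43: taxable services → 6.5% → £2.30
Salad bar box £8.94: prepared food → 4% → £0.36
Hot soup (large) £4.27: prepared food → 4% → £0.17
Total tax = £1.82 + £1.51 + £2.30 + £0.36 + £0.17 = £6.16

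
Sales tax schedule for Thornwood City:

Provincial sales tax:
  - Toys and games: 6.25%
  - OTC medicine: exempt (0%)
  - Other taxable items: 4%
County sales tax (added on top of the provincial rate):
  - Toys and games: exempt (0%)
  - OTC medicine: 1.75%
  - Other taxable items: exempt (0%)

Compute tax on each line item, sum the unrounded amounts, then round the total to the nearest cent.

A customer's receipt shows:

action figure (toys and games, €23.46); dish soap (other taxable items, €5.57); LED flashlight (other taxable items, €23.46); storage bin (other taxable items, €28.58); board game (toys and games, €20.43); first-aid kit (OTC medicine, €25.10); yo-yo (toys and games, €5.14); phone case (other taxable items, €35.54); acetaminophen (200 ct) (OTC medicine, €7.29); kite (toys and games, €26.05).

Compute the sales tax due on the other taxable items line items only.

Dish soap €5.57: other taxable items → 4% + 0% county = 4% → €0.2228
LED flashlight €23.46: other taxable items → 4% + 0% county = 4% → €0.9384
Storage bin €28.58: other taxable items → 4% + 0% county = 4% → €1.1432
Phone case €35.54: other taxable items → 4% + 0% county = 4% → €1.4216
Tax on other taxable items: unrounded sum = €3.726 → €3.73

€3.73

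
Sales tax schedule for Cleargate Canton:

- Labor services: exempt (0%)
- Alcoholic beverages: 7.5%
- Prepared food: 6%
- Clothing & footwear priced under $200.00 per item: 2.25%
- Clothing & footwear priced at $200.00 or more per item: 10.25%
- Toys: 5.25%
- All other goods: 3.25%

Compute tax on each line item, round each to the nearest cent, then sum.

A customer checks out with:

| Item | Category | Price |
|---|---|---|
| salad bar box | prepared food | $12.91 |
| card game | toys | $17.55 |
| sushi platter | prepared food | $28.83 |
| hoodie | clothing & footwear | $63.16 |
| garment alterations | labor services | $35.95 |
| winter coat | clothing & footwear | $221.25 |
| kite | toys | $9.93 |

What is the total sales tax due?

Salad bar box $12.91: prepared food → 6% → $0.77
Card game $17.55: toys → 5.25% → $0.92
Sushi platter $28.83: prepared food → 6% → $1.73
Hoodie $63.16: clothing & footwear, under $200.00 → 2.25% → $1.42
Garment alterations $35.95: labor services → 0% → $0.00
Winter coat $221.25: clothing & footwear, $200.00 or more → 10.25% → $22.68
Kite $9.93: toys → 5.25% → $0.52
Total tax = $0.77 + $0.92 + $1.73 + $1.42 + $22.68 + $0.52 = $28.04

$28.04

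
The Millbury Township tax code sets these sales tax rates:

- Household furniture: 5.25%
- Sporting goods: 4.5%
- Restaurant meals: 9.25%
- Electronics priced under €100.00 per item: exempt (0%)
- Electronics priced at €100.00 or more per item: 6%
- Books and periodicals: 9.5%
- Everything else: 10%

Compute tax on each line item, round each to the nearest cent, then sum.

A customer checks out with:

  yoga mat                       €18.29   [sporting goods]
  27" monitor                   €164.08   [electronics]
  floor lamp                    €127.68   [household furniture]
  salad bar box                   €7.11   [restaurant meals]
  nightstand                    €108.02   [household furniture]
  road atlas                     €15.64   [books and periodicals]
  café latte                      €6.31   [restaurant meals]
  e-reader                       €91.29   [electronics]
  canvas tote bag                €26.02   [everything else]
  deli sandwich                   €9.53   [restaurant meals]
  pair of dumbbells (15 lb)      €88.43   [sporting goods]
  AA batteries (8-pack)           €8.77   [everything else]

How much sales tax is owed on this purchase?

Yoga mat €18.29: sporting goods → 4.5% → €0.82
27" monitor €164.08: electronics, €100.00 or more → 6% → €9.84
Floor lamp €127.68: household furniture → 5.25% → €6.70
Salad bar box €7.11: restaurant meals → 9.25% → €0.66
Nightstand €108.02: household furniture → 5.25% → €5.67
Road atlas €15.64: books and periodicals → 9.5% → €1.49
Café latte €6.31: restaurant meals → 9.25% → €0.58
E-reader €91.29: electronics, under €100.00 → 0% → €0.00
Canvas tote bag €26.02: everything else → 10% → €2.60
Deli sandwich €9.53: restaurant meals → 9.25% → €0.88
Pair of dumbbells (15 lb) €88.43: sporting goods → 4.5% → €3.98
AA batteries (8-pack) €8.77: everything else → 10% → €0.88
Total tax = €0.82 + €9.84 + €6.70 + €0.66 + €5.67 + €1.49 + €0.58 + €2.60 + €0.88 + €3.98 + €0.88 = €34.10

€34.10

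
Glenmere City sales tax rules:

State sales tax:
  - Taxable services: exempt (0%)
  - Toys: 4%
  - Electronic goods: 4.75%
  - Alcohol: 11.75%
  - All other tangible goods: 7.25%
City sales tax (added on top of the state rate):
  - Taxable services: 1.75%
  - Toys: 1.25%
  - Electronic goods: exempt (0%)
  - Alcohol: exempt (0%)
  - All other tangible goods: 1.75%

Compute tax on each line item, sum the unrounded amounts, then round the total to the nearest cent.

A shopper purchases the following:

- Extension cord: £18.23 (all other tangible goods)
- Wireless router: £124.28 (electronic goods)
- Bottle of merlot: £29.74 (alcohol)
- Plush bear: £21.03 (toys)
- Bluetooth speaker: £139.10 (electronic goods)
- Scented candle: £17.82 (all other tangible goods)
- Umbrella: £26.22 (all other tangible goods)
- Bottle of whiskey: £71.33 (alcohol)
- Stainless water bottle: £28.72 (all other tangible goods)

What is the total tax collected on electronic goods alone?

Wireless router £124.28: electronic goods → 4.75% + 0% city = 4.75% → £5.9033
Bluetooth speaker £139.10: electronic goods → 4.75% + 0% city = 4.75% → £6.60725
Tax on electronic goods: unrounded sum = £12.51055 → £12.51

£12.51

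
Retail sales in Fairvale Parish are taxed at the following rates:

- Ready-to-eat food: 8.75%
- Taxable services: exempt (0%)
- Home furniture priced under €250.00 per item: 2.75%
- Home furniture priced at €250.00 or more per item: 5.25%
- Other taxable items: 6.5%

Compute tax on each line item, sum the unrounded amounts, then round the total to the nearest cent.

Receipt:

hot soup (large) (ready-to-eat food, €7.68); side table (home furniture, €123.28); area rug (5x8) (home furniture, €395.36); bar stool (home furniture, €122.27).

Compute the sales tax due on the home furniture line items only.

Side table €123.28: home furniture, under €250.00 → 2.75% → €3.3902
Area rug (5x8) €395.36: home furniture, €250.00 or more → 5.25% → €20.7564
Bar stool €122.27: home furniture, under €250.00 → 2.75% → €3.362425
Tax on home furniture: unrounded sum = €27.509025 → €27.51

€27.51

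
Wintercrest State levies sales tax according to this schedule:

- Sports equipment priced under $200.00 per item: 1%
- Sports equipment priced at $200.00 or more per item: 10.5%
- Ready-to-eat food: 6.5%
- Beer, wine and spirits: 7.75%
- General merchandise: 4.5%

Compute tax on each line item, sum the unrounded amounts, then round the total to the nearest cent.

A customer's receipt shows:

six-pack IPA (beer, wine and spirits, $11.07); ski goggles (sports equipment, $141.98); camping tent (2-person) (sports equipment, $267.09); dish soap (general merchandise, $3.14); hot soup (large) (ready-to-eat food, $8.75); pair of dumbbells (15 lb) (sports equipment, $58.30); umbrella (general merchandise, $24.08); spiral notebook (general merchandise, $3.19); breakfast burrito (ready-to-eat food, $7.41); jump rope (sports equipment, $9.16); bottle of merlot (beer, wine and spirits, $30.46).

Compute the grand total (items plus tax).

Six-pack IPA $11.07: beer, wine and spirits → 7.75% → $0.857925
Ski goggles $141.98: sports equipment, under $200.00 → 1% → $1.4198
Camping tent (2-person) $267.09: sports equipment, $200.00 or more → 10.5% → $28.04445
Dish soap $3.14: general merchandise → 4.5% → $0.1413
Hot soup (large) $8.75: ready-to-eat food → 6.5% → $0.56875
Pair of dumbbells (15 lb) $58.30: sports equipment, under $200.00 → 1% → $0.583
Umbrella $24.08: general merchandise → 4.5% → $1.0836
Spiral notebook $3.19: general merchandise → 4.5% → $0.14355
Breakfast burrito $7.41: ready-to-eat food → 6.5% → $0.48165
Jump rope $9.16: sports equipment, under $200.00 → 1% → $0.0916
Bottle of merlot $30.46: beer, wine and spirits → 7.75% → $2.36065
Subtotal = $564.63; unrounded tax = $35.776275 → $35.78; total due = $600.41

$600.41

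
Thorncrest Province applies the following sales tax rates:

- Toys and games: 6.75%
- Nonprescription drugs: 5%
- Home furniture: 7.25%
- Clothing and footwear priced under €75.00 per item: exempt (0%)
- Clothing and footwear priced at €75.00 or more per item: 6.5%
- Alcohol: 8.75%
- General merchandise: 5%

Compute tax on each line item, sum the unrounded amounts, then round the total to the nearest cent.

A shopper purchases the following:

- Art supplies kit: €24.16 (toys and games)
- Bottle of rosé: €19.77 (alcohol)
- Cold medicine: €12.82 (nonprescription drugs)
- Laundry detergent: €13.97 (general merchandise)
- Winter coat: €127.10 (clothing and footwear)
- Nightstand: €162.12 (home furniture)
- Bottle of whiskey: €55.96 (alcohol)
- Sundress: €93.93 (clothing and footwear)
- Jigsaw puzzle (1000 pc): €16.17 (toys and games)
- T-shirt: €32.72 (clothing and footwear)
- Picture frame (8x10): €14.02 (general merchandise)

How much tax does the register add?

€37.51

Art supplies kit €24.16: toys and games → 6.75% → €1.6308
Bottle of rosé €19.77: alcohol → 8.75% → €1.729875
Cold medicine €12.82: nonprescription drugs → 5% → €0.641
Laundry detergent €13.97: general merchandise → 5% → €0.6985
Winter coat €127.10: clothing and footwear, €75.00 or more → 6.5% → €8.2615
Nightstand €162.12: home furniture → 7.25% → €11.7537
Bottle of whiskey €55.96: alcohol → 8.75% → €4.8965
Sundress €93.93: clothing and footwear, €75.00 or more → 6.5% → €6.10545
Jigsaw puzzle (1000 pc) €16.17: toys and games → 6.75% → €1.091475
T-shirt €32.72: clothing and footwear, under €75.00 → 0% → €0.00
Picture frame (8x10) €14.02: general merchandise → 5% → €0.701
Unrounded tax sum = €37.5098 → €37.51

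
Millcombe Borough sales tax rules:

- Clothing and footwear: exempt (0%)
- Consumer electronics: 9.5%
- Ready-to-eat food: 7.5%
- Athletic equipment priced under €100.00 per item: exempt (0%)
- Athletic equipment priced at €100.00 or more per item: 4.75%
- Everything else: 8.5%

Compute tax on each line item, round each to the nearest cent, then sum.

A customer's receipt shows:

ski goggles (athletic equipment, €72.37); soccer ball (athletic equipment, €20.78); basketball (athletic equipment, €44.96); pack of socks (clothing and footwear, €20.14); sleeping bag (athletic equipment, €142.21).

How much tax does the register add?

Ski goggles €72.37: athletic equipment, under €100.00 → 0% → €0.00
Soccer ball €20.78: athletic equipment, under €100.00 → 0% → €0.00
Basketball €44.96: athletic equipment, under €100.00 → 0% → €0.00
Pack of socks €20.14: clothing and footwear → 0% → €0.00
Sleeping bag €142.21: athletic equipment, €100.00 or more → 4.75% → €6.75
Total tax = €6.75

€6.75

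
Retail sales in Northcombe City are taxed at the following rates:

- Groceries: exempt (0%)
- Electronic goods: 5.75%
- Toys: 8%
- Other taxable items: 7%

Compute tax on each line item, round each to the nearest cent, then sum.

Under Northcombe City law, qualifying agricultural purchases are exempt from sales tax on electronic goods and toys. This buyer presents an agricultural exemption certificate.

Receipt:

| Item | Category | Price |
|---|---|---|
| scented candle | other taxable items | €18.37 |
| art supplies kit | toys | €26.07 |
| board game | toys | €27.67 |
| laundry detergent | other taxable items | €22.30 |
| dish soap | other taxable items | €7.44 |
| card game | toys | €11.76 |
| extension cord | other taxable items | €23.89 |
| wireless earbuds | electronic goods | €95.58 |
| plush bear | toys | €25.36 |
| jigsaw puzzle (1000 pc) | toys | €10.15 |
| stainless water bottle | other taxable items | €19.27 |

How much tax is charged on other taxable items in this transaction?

Scented candle €18.37: other taxable items → 7% → €1.29
Laundry detergent €22.30: other taxable items → 7% → €1.56
Dish soap €7.44: other taxable items → 7% → €0.52
Extension cord €23.89: other taxable items → 7% → €1.67
Stainless water bottle €19.27: other taxable items → 7% → €1.35
Tax on other taxable items = €1.29 + €1.56 + €0.52 + €1.67 + €1.35 = €6.39

€6.39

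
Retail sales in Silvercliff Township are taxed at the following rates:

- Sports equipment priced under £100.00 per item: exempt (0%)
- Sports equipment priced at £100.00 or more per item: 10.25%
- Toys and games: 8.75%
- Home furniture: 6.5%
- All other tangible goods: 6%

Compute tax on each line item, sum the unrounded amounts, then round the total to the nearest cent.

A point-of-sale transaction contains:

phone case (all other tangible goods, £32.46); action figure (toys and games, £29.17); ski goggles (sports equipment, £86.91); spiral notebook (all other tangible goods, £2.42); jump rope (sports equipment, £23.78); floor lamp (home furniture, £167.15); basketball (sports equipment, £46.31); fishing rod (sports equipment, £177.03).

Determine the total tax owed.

£33.66

Phone case £32.46: all other tangible goods → 6% → £1.9476
Action figure £29.17: toys and games → 8.75% → £2.552375
Ski goggles £86.91: sports equipment, under £100.00 → 0% → £0.00
Spiral notebook £2.42: all other tangible goods → 6% → £0.1452
Jump rope £23.78: sports equipment, under £100.00 → 0% → £0.00
Floor lamp £167.15: home furniture → 6.5% → £10.86475
Basketball £46.31: sports equipment, under £100.00 → 0% → £0.00
Fishing rod £177.03: sports equipment, £100.00 or more → 10.25% → £18.145575
Unrounded tax sum = £33.6555 → £33.66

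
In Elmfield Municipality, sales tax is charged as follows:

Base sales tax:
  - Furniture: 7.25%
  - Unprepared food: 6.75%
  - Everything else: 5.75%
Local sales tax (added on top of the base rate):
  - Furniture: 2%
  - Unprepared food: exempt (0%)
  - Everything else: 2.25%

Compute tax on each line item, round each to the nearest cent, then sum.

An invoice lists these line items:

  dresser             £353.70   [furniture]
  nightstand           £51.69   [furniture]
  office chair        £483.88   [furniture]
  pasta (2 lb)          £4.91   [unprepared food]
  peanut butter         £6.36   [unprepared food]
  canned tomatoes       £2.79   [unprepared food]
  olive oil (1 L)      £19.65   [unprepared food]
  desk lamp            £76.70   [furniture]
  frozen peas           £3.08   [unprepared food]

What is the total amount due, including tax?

£1094.60

Dresser £353.70: furniture → 7.25% + 2% local = 9.25% → £32.72
Nightstand £51.69: furniture → 7.25% + 2% local = 9.25% → £4.78
Office chair £483.88: furniture → 7.25% + 2% local = 9.25% → £44.76
Pasta (2 lb) £4.91: unprepared food → 6.75% + 0% local = 6.75% → £0.33
Peanut butter £6.36: unprepared food → 6.75% + 0% local = 6.75% → £0.43
Canned tomatoes £2.79: unprepared food → 6.75% + 0% local = 6.75% → £0.19
Olive oil (1 L) £19.65: unprepared food → 6.75% + 0% local = 6.75% → £1.33
Desk lamp £76.70: furniture → 7.25% + 2% local = 9.25% → £7.09
Frozen peas £3.08: unprepared food → 6.75% + 0% local = 6.75% → £0.21
Subtotal = £1002.76; tax = £91.84; total due = £1094.60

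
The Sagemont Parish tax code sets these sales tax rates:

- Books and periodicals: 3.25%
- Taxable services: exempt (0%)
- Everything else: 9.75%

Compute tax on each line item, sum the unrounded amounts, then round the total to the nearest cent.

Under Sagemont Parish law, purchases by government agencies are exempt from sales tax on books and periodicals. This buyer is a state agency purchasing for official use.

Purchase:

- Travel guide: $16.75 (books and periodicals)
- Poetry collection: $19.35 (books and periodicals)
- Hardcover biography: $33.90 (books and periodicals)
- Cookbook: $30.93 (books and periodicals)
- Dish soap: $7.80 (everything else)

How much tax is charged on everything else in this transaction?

Dish soap $7.80: everything else → 9.75% → $0.7605
Tax on everything else: unrounded sum = $0.7605 → $0.76

$0.76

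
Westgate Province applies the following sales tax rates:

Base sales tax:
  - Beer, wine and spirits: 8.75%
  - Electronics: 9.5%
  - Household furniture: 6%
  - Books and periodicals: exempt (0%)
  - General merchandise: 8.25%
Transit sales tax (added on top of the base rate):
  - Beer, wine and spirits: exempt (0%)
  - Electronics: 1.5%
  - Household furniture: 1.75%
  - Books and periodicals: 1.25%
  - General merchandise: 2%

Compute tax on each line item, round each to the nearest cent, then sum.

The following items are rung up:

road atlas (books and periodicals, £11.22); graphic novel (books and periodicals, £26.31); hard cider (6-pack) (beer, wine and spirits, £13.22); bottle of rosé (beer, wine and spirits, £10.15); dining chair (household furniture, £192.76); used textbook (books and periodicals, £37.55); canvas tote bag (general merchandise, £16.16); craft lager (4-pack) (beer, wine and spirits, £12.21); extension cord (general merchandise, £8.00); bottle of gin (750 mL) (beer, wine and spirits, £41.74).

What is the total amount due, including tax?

Road atlas £11.22: books and periodicals → 0% + 1.25% transit = 1.25% → £0.14
Graphic novel £26.31: books and periodicals → 0% + 1.25% transit = 1.25% → £0.33
Hard cider (6-pack) £13.22: beer, wine and spirits → 8.75% + 0% transit = 8.75% → £1.16
Bottle of rosé £10.15: beer, wine and spirits → 8.75% + 0% transit = 8.75% → £0.89
Dining chair £192.76: household furniture → 6% + 1.75% transit = 7.75% → £14.94
Used textbook £37.55: books and periodicals → 0% + 1.25% transit = 1.25% → £0.47
Canvas tote bag £16.16: general merchandise → 8.25% + 2% transit = 10.25% → £1.66
Craft lager (4-pack) £12.21: beer, wine and spirits → 8.75% + 0% transit = 8.75% → £1.07
Extension cord £8.00: general merchandise → 8.25% + 2% transit = 10.25% → £0.82
Bottle of gin (750 mL) £41.74: beer, wine and spirits → 8.75% + 0% transit = 8.75% → £3.65
Subtotal = £369.32; tax = £25.13; total due = £394.45

£394.45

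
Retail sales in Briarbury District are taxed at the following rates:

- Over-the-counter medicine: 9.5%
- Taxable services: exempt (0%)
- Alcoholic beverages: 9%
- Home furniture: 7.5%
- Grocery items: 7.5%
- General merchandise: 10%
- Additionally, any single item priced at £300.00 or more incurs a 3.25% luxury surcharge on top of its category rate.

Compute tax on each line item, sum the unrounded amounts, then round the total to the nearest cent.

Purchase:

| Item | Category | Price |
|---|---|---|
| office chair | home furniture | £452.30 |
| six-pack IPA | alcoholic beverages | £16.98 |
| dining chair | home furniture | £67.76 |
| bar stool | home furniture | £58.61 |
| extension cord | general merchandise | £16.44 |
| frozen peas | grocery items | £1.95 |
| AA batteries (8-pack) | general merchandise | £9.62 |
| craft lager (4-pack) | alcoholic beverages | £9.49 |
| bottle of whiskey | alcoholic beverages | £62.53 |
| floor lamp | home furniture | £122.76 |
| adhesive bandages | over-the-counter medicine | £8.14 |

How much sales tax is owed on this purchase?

£78.84

Office chair £452.30: home furniture → 7.5% + 3.25% surcharge = 10.75% → £48.62225
Six-pack IPA £16.98: alcoholic beverages → 9% → £1.5282
Dining chair £67.76: home furniture → 7.5% → £5.082
Bar stool £58.61: home furniture → 7.5% → £4.39575
Extension cord £16.44: general merchandise → 10% → £1.644
Frozen peas £1.95: grocery items → 7.5% → £0.14625
AA batteries (8-pack) £9.62: general merchandise → 10% → £0.962
Craft lager (4-pack) £9.49: alcoholic beverages → 9% → £0.8541
Bottle of whiskey £62.53: alcoholic beverages → 9% → £5.6277
Floor lamp £122.76: home furniture → 7.5% → £9.207
Adhesive bandages £8.14: over-the-counter medicine → 9.5% → £0.7733
Unrounded tax sum = £78.84255 → £78.84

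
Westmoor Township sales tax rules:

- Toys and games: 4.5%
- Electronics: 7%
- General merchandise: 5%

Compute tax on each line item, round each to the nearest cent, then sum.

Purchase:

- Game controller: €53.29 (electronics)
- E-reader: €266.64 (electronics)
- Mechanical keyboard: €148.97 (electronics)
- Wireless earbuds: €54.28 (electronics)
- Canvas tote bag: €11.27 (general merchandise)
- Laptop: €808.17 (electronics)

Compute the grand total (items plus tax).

€1436.37

Game controller €53.29: electronics → 7% → €3.73
E-reader €266.64: electronics → 7% → €18.66
Mechanical keyboard €148.97: electronics → 7% → €10.43
Wireless earbuds €54.28: electronics → 7% → €3.80
Canvas tote bag €11.27: general merchandise → 5% → €0.56
Laptop €808.17: electronics → 7% → €56.57
Subtotal = €1342.62; tax = €93.75; total due = €1436.37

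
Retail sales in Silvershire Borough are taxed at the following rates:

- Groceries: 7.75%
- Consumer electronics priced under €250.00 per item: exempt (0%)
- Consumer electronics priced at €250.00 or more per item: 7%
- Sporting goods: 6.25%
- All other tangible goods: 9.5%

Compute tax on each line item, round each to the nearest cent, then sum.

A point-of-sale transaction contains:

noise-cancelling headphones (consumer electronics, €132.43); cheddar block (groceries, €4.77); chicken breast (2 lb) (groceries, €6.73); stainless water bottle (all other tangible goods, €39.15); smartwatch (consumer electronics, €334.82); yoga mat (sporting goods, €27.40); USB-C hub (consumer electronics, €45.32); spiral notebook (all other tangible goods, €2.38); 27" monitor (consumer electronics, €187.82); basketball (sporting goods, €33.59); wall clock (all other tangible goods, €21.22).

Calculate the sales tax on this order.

Noise-cancelling headphones €132.43: consumer electronics, under €250.00 → 0% → €0.00
Cheddar block €4.77: groceries → 7.75% → €0.37
Chicken breast (2 lb) €6.73: groceries → 7.75% → €0.52
Stainless water bottle €39.15: all other tangible goods → 9.5% → €3.72
Smartwatch €334.82: consumer electronics, €250.00 or more → 7% → €23.44
Yoga mat €27.40: sporting goods → 6.25% → €1.71
USB-C hub €45.32: consumer electronics, under €250.00 → 0% → €0.00
Spiral notebook €2.38: all other tangible goods → 9.5% → €0.23
27" monitor €187.82: consumer electronics, under €250.00 → 0% → €0.00
Basketball €33.59: sporting goods → 6.25% → €2.10
Wall clock €21.22: all other tangible goods → 9.5% → €2.02
Total tax = €0.37 + €0.52 + €3.72 + €23.44 + €1.71 + €0.23 + €2.10 + €2.02 = €34.11

€34.11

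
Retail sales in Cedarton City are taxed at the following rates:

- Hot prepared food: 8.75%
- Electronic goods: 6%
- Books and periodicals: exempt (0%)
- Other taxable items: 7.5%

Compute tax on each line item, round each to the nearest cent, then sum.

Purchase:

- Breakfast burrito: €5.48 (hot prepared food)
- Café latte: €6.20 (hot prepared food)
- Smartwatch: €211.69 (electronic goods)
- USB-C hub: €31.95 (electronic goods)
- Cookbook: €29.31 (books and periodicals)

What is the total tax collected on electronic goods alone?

€14.62

Smartwatch €211.69: electronic goods → 6% → €12.70
USB-C hub €31.95: electronic goods → 6% → €1.92
Tax on electronic goods = €12.70 + €1.92 = €14.62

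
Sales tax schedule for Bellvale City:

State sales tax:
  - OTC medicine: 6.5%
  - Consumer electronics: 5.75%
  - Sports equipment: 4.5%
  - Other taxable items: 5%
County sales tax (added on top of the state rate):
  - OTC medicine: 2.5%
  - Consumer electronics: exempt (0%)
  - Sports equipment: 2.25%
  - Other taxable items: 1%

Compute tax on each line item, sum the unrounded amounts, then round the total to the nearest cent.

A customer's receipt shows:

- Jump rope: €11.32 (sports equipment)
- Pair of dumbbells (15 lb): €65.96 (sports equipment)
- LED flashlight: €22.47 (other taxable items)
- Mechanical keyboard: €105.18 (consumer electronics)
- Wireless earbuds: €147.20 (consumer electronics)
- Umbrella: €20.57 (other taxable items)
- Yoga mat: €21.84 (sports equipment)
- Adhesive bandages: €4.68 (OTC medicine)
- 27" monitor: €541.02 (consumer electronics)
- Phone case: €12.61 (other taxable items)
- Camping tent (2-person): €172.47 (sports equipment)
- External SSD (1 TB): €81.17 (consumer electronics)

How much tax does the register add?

Jump rope €11.32: sports equipment → 4.5% + 2.25% county = 6.75% → €0.7641
Pair of dumbbells (15 lb) €65.96: sports equipment → 4.5% + 2.25% county = 6.75% → €4.4523
LED flashlight €22.47: other taxable items → 5% + 1% county = 6% → €1.3482
Mechanical keyboard €105.18: consumer electronics → 5.75% + 0% county = 5.75% → €6.04785
Wireless earbuds €147.20: consumer electronics → 5.75% + 0% county = 5.75% → €8.464
Umbrella €20.57: other taxable items → 5% + 1% county = 6% → €1.2342
Yoga mat €21.84: sports equipment → 4.5% + 2.25% county = 6.75% → €1.4742
Adhesive bandages €4.68: OTC medicine → 6.5% + 2.5% county = 9% → €0.4212
27" monitor €541.02: consumer electronics → 5.75% + 0% county = 5.75% → €31.10865
Phone case €12.61: other taxable items → 5% + 1% county = 6% → €0.7566
Camping tent (2-person) €172.47: sports equipment → 4.5% + 2.25% county = 6.75% → €11.641725
External SSD (1 TB) €81.17: consumer electronics → 5.75% + 0% county = 5.75% → €4.667275
Unrounded tax sum = €72.3803 → €72.38

€72.38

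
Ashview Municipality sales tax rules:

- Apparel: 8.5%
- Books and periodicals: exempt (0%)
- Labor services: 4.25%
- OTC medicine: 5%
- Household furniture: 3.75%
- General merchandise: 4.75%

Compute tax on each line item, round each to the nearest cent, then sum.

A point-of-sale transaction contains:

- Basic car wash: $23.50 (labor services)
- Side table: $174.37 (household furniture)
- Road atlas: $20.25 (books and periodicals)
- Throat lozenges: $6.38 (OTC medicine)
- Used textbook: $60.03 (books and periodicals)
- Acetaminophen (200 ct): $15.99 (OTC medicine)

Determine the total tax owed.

$8.66

Basic car wash $23.50: labor services → 4.25% → $1.00
Side table $174.37: household furniture → 3.75% → $6.54
Road atlas $20.25: books and periodicals → 0% → $0.00
Throat lozenges $6.38: OTC medicine → 5% → $0.32
Used textbook $60.03: books and periodicals → 0% → $0.00
Acetaminophen (200 ct) $15.99: OTC medicine → 5% → $0.80
Total tax = $1.00 + $6.54 + $0.32 + $0.80 = $8.66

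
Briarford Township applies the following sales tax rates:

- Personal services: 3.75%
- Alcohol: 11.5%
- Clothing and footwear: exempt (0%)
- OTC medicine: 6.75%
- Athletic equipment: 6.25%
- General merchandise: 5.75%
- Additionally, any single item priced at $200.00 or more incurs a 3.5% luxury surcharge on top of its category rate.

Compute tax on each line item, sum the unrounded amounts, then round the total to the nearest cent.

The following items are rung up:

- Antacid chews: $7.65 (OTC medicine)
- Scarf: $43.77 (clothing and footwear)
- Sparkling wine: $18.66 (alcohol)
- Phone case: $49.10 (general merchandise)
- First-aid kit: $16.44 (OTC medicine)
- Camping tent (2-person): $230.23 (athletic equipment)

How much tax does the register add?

$29.04

Antacid chews $7.65: OTC medicine → 6.75% → $0.516375
Scarf $43.77: clothing and footwear → 0% → $0.00
Sparkling wine $18.66: alcohol → 11.5% → $2.1459
Phone case $49.10: general merchandise → 5.75% → $2.82325
First-aid kit $16.44: OTC medicine → 6.75% → $1.1097
Camping tent (2-person) $230.23: athletic equipment → 6.25% + 3.5% surcharge = 9.75% → $22.447425
Unrounded tax sum = $29.04265 → $29.04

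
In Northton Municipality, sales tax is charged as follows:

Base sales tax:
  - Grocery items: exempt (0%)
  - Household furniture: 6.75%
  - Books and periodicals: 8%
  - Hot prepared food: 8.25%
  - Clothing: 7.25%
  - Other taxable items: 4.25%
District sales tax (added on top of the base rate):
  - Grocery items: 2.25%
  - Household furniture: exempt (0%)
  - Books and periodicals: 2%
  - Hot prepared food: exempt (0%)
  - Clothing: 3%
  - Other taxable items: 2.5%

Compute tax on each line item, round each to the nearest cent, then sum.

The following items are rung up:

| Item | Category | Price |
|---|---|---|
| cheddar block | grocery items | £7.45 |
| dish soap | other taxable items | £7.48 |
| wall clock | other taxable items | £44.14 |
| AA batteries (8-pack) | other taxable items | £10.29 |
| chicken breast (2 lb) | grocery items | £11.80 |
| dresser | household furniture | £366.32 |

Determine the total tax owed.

£29.34

Cheddar block £7.45: grocery items → 0% + 2.25% district = 2.25% → £0.17
Dish soap £7.48: other taxable items → 4.25% + 2.5% district = 6.75% → £0.50
Wall clock £44.14: other taxable items → 4.25% + 2.5% district = 6.75% → £2.98
AA batteries (8-pack) £10.29: other taxable items → 4.25% + 2.5% district = 6.75% → £0.69
Chicken breast (2 lb) £11.80: grocery items → 0% + 2.25% district = 2.25% → £0.27
Dresser £366.32: household furniture → 6.75% + 0% district = 6.75% → £24.73
Total tax = £0.17 + £0.50 + £2.98 + £0.69 + £0.27 + £24.73 = £29.34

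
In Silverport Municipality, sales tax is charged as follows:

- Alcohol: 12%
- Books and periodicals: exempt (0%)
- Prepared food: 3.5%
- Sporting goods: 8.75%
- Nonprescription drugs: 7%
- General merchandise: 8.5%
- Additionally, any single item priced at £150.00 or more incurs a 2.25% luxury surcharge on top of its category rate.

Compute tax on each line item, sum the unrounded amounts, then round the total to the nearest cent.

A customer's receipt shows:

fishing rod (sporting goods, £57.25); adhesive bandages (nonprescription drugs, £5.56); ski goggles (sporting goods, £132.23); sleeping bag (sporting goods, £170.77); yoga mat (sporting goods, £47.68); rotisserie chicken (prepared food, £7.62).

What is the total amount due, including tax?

Fishing rod £57.25: sporting goods → 8.75% → £5.009375
Adhesive bandages £5.56: nonprescription drugs → 7% → £0.3892
Ski goggles £132.23: sporting goods → 8.75% → £11.570125
Sleeping bag £170.77: sporting goods → 8.75% + 2.25% surcharge = 11% → £18.7847
Yoga mat £47.68: sporting goods → 8.75% → £4.172
Rotisserie chicken £7.62: prepared food → 3.5% → £0.2667
Subtotal = £421.11; unrounded tax = £40.1921 → £40.19; total due = £461.30

£461.30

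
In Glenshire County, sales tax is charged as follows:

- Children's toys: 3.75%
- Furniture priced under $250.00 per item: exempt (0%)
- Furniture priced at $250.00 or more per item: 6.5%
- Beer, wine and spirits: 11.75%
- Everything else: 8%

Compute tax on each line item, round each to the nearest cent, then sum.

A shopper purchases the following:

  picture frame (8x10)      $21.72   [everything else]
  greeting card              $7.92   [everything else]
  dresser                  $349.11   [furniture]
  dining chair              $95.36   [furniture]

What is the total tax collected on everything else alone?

$2.37

Picture frame (8x10) $21.72: everything else → 8% → $1.74
Greeting card $7.92: everything else → 8% → $0.63
Tax on everything else = $1.74 + $0.63 = $2.37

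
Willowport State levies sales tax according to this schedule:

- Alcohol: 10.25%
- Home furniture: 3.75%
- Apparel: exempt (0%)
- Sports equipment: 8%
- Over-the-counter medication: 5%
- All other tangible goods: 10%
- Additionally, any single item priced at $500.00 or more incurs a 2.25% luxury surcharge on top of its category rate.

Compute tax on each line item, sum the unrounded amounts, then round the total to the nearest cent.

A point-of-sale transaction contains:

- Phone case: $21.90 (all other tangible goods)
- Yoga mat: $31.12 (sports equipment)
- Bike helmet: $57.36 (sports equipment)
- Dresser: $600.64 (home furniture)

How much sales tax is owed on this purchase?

$45.31

Phone case $21.90: all other tangible goods → 10% → $2.19
Yoga mat $31.12: sports equipment → 8% → $2.4896
Bike helmet $57.36: sports equipment → 8% → $4.5888
Dresser $600.64: home furniture → 3.75% + 2.25% surcharge = 6% → $36.0384
Unrounded tax sum = $45.3068 → $45.31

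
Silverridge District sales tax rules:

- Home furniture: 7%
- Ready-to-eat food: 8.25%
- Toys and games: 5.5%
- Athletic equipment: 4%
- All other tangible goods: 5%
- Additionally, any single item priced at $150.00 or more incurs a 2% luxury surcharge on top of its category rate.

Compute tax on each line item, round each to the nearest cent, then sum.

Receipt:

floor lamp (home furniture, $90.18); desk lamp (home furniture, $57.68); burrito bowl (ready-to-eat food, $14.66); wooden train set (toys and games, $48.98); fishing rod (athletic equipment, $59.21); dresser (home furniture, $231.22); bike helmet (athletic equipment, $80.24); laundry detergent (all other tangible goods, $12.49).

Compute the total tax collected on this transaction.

Floor lamp $90.18: home furniture → 7% → $6.31
Desk lamp $57.68: home furniture → 7% → $4.04
Burrito bowl $14.66: ready-to-eat food → 8.25% → $1.21
Wooden train set $48.98: toys and games → 5.5% → $2.69
Fishing rod $59.21: athletic equipment → 4% → $2.37
Dresser $231.22: home furniture → 7% + 2% surcharge = 9% → $20.81
Bike helmet $80.24: athletic equipment → 4% → $3.21
Laundry detergent $12.49: all other tangible goods → 5% → $0.62
Total tax = $6.31 + $4.04 + $1.21 + $2.69 + $2.37 + $20.81 + $3.21 + $0.62 = $41.26

$41.26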